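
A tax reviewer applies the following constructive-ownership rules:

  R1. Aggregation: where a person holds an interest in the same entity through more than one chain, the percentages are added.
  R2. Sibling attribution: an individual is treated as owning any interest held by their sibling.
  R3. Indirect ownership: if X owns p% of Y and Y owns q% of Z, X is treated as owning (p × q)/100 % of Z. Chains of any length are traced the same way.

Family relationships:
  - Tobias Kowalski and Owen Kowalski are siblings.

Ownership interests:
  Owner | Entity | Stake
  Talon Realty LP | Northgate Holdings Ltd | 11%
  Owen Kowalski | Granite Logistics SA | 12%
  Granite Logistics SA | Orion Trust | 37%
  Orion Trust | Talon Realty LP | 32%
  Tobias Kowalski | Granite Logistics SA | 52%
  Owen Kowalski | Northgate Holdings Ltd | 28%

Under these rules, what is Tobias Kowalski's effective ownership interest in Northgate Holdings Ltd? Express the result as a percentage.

By sibling attribution (R2), Tobias Kowalski is treated as also owning Owen Kowalski's interest in Granite Logistics SA, giving 52% + 12% = 64%.
By sibling attribution (R2), Tobias Kowalski is treated as owning Owen Kowalski's 28% interest in Northgate Holdings Ltd.
Chain via Granite Logistics SA → Orion Trust → Talon Realty LP (R3): 64% × 37% × 32% × 11% = 0.833536% of Northgate Holdings Ltd.
Direct interest in Northgate Holdings Ltd: 28%.
Aggregating (R1): 0.833536% + 28% = 28.833536%.

28.833536%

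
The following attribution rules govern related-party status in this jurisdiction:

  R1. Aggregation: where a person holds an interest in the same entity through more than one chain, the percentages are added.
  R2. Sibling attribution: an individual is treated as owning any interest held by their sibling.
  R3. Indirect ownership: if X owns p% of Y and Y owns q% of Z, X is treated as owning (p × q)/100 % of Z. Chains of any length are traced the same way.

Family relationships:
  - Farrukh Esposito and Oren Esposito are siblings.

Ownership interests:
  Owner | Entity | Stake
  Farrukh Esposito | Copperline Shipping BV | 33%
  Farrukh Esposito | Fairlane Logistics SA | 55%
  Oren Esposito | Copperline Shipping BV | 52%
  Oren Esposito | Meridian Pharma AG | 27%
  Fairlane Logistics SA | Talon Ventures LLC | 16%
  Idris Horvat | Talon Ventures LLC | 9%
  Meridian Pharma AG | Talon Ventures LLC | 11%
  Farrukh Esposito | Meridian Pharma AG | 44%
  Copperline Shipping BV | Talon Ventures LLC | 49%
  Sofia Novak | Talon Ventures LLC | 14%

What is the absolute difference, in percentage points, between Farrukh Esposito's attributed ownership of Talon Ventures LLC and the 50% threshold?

8.26

By sibling attribution (R2), Farrukh Esposito is treated as also owning Oren Esposito's interest in Meridian Pharma AG, giving 44% + 27% = 71%.
By sibling attribution (R2), Farrukh Esposito is treated as also owning Oren Esposito's interest in Copperline Shipping BV, giving 33% + 52% = 85%.
Chain via Meridian Pharma AG (R3): 71% × 11% = 7.81% of Talon Ventures LLC.
Chain via Fairlane Logistics SA (R3): 55% × 16% = 8.8% of Talon Ventures LLC.
Chain via Copperline Shipping BV (R3): 85% × 49% = 41.65% of Talon Ventures LLC.
Aggregating (R1): 7.81% + 8.8% + 41.65% = 58.26%.
58.26% exceeds the 50% threshold by 8.26 percentage points.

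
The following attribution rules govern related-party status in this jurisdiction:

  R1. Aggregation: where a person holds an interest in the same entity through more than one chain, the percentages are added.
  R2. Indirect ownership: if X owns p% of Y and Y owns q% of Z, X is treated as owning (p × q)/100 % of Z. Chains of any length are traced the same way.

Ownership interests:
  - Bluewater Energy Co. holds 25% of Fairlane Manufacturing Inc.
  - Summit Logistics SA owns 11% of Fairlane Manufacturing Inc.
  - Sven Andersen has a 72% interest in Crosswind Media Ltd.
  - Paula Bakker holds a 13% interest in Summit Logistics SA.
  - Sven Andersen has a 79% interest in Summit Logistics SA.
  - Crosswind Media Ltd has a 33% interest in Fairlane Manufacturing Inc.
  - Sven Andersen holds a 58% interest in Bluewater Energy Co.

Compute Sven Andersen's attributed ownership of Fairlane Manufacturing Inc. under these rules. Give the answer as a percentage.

Chain via Summit Logistics SA (R2): 79% × 11% = 8.69% of Fairlane Manufacturing Inc.
Chain via Crosswind Media Ltd (R2): 72% × 33% = 23.76% of Fairlane Manufacturing Inc.
Chain via Bluewater Energy Co. (R2): 58% × 25% = 14.5% of Fairlane Manufacturing Inc.
Aggregating (R1): 8.69% + 23.76% + 14.5% = 46.95%.

46.95%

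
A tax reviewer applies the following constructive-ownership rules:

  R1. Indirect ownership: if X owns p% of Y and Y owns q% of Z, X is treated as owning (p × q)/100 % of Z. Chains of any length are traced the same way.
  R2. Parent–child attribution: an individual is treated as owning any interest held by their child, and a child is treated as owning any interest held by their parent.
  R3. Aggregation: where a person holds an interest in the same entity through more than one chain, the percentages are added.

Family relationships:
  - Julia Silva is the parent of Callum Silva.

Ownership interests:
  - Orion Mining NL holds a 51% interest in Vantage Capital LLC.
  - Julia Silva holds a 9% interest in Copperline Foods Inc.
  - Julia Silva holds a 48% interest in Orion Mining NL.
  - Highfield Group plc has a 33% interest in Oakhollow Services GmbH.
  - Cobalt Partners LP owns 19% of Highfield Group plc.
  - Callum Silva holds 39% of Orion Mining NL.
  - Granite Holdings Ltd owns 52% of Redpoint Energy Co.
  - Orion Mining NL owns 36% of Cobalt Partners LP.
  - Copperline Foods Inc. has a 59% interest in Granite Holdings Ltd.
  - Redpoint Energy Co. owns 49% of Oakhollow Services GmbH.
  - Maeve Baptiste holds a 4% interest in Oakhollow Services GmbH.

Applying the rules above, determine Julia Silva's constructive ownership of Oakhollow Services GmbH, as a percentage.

3.316752%

By parent–child attribution (R2), Julia Silva is treated as also owning Callum Silva's interest in Orion Mining NL, giving 48% + 39% = 87%.
Chain via Copperline Foods Inc. → Granite Holdings Ltd → Redpoint Energy Co. (R1): 9% × 59% × 52% × 49% = 1.352988% of Oakhollow Services GmbH.
Chain via Orion Mining NL → Cobalt Partners LP → Highfield Group plc (R1): 87% × 36% × 19% × 33% = 1.963764% of Oakhollow Services GmbH.
Aggregating (R3): 1.352988% + 1.963764% = 3.316752%.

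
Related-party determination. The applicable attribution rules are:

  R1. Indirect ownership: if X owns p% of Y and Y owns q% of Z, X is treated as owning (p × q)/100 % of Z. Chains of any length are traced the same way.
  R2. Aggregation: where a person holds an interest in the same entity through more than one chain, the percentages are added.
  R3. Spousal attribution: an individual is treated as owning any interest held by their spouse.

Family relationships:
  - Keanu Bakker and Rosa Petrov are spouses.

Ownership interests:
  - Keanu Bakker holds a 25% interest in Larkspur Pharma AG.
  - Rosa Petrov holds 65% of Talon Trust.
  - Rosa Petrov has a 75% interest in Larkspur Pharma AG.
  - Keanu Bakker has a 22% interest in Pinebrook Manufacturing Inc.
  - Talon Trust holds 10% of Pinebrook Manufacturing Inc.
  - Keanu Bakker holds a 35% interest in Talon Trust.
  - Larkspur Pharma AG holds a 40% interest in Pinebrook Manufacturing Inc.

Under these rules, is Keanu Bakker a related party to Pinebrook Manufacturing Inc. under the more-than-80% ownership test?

No

By spousal attribution (R3), Keanu Bakker is treated as also owning Rosa Petrov's interest in Talon Trust, giving 35% + 65% = 100%.
By spousal attribution (R3), Keanu Bakker is treated as also owning Rosa Petrov's interest in Larkspur Pharma AG, giving 25% + 75% = 100%.
Chain via Talon Trust (R1): 100% × 10% = 10% of Pinebrook Manufacturing Inc.
Chain via Larkspur Pharma AG (R1): 100% × 40% = 40% of Pinebrook Manufacturing Inc.
Direct interest in Pinebrook Manufacturing Inc: 22%.
Aggregating (R2): 10% + 40% + 22% = 72%.
72% does not exceed the 80% threshold, so Keanu is not a related party to Pinebrook Manufacturing Inc.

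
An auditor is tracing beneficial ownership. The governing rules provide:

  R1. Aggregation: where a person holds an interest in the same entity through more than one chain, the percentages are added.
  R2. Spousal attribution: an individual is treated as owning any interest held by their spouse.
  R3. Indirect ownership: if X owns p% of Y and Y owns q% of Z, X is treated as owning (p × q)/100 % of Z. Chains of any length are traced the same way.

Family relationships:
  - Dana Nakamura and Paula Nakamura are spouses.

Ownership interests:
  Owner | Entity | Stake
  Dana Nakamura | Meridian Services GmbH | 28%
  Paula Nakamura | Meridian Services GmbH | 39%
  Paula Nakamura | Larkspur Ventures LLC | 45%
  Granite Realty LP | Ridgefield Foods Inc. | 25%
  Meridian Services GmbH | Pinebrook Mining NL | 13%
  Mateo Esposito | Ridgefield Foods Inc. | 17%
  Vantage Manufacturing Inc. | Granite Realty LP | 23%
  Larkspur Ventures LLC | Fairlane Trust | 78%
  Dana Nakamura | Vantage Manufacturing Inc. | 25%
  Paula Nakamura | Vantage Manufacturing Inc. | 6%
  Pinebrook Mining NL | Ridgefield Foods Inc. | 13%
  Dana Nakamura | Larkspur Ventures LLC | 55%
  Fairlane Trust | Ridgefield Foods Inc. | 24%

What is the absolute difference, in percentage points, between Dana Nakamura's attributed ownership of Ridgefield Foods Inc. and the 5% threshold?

By spousal attribution (R2), Dana Nakamura is treated as also owning Paula Nakamura's interest in Larkspur Ventures LLC, giving 55% + 45% = 100%.
By spousal attribution (R2), Dana Nakamura is treated as also owning Paula Nakamura's interest in Vantage Manufacturing Inc, giving 25% + 6% = 31%.
By spousal attribution (R2), Dana Nakamura is treated as also owning Paula Nakamura's interest in Meridian Services GmbH, giving 28% + 39% = 67%.
Chain via Larkspur Ventures LLC → Fairlane Trust (R3): 100% × 78% × 24% = 18.72% of Ridgefield Foods Inc.
Chain via Vantage Manufacturing Inc. → Granite Realty LP (R3): 31% × 23% × 25% = 1.7825% of Ridgefield Foods Inc.
Chain via Meridian Services GmbH → Pinebrook Mining NL (R3): 67% × 13% × 13% = 1.1323% of Ridgefield Foods Inc.
Aggregating (R1): 18.72% + 1.7825% + 1.1323% = 21.6348%.
21.6348% exceeds the 5% threshold by 16.6348 percentage points.

16.6348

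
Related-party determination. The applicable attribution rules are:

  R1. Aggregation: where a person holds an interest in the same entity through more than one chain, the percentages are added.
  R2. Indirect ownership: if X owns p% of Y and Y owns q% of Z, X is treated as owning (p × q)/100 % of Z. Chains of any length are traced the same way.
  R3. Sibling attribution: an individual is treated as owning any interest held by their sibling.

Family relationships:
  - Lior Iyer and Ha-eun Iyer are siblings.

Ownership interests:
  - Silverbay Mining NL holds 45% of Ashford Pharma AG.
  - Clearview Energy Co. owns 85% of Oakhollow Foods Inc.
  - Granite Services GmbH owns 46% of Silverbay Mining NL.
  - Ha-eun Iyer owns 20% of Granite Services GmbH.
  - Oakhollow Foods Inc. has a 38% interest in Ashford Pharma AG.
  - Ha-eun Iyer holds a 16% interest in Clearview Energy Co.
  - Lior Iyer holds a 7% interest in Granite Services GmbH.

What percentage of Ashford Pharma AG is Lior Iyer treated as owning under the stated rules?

10.757%

By sibling attribution (R3), Lior Iyer is treated as also owning Ha-eun Iyer's interest in Granite Services GmbH, giving 7% + 20% = 27%.
By sibling attribution (R3), Lior Iyer is treated as owning Ha-eun Iyer's 16% interest in Clearview Energy Co.
Chain via Granite Services GmbH → Silverbay Mining NL (R2): 27% × 46% × 45% = 5.589% of Ashford Pharma AG.
Chain via Clearview Energy Co. → Oakhollow Foods Inc. (R2): 16% × 85% × 38% = 5.168% of Ashford Pharma AG.
Aggregating (R1): 5.589% + 5.168% = 10.757%.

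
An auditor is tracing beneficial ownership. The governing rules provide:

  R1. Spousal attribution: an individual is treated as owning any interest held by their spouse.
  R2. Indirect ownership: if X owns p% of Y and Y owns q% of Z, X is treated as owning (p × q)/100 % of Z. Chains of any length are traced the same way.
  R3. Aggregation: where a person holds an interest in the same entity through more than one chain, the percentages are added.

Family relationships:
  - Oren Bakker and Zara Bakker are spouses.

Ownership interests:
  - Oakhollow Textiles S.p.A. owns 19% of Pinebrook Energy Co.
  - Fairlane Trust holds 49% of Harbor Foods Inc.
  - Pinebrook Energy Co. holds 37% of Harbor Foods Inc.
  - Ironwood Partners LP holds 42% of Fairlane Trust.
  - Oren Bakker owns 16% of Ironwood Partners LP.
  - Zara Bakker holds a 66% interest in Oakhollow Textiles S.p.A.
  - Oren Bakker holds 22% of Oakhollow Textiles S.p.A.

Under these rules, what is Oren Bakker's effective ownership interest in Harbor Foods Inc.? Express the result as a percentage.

9.4792%

By spousal attribution (R1), Oren Bakker is treated as also owning Zara Bakker's interest in Oakhollow Textiles S.p.A, giving 22% + 66% = 88%.
Chain via Ironwood Partners LP → Fairlane Trust (R2): 16% × 42% × 49% = 3.2928% of Harbor Foods Inc.
Chain via Oakhollow Textiles S.p.A. → Pinebrook Energy Co. (R2): 88% × 19% × 37% = 6.1864% of Harbor Foods Inc.
Aggregating (R3): 3.2928% + 6.1864% = 9.4792%.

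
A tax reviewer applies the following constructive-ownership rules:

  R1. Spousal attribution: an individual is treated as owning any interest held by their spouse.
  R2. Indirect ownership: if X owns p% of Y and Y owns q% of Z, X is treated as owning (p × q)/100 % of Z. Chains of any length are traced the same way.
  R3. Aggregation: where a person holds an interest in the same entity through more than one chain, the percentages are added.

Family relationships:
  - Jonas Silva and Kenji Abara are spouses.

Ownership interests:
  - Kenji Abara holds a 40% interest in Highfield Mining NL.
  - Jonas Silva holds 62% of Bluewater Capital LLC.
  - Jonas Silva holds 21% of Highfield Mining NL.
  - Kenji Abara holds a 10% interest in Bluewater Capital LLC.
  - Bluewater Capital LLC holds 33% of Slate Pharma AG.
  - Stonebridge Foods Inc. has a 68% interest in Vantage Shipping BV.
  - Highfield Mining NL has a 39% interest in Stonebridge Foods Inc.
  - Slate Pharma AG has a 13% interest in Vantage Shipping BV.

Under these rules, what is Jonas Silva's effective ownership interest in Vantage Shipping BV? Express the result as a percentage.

By spousal attribution (R1), Jonas Silva is treated as also owning Kenji Abara's interest in Highfield Mining NL, giving 21% + 40% = 61%.
By spousal attribution (R1), Jonas Silva is treated as also owning Kenji Abara's interest in Bluewater Capital LLC, giving 62% + 10% = 72%.
Chain via Highfield Mining NL → Stonebridge Foods Inc. (R2): 61% × 39% × 68% = 16.1772% of Vantage Shipping BV.
Chain via Bluewater Capital LLC → Slate Pharma AG (R2): 72% × 33% × 13% = 3.0888% of Vantage Shipping BV.
Aggregating (R3): 16.1772% + 3.0888% = 19.266%.

19.266%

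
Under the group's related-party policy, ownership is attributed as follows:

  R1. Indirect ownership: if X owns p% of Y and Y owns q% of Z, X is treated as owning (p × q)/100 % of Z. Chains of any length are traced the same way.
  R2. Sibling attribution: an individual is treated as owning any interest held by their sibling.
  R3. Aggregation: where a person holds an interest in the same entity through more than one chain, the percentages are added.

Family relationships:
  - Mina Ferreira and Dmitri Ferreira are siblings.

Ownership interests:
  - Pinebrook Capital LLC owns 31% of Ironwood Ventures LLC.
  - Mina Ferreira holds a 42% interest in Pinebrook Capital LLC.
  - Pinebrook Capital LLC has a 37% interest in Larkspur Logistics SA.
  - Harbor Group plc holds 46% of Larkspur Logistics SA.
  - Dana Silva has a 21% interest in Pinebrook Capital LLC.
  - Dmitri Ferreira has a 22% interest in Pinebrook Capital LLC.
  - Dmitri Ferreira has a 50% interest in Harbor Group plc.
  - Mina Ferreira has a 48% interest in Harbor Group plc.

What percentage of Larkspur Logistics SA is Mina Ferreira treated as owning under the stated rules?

By sibling attribution (R2), Mina Ferreira is treated as also owning Dmitri Ferreira's interest in Harbor Group plc, giving 48% + 50% = 98%.
By sibling attribution (R2), Mina Ferreira is treated as also owning Dmitri Ferreira's interest in Pinebrook Capital LLC, giving 42% + 22% = 64%.
Chain via Harbor Group plc (R1): 98% × 46% = 45.08% of Larkspur Logistics SA.
Chain via Pinebrook Capital LLC (R1): 64% × 37% = 23.68% of Larkspur Logistics SA.
Aggregating (R3): 45.08% + 23.68% = 68.76%.

68.76%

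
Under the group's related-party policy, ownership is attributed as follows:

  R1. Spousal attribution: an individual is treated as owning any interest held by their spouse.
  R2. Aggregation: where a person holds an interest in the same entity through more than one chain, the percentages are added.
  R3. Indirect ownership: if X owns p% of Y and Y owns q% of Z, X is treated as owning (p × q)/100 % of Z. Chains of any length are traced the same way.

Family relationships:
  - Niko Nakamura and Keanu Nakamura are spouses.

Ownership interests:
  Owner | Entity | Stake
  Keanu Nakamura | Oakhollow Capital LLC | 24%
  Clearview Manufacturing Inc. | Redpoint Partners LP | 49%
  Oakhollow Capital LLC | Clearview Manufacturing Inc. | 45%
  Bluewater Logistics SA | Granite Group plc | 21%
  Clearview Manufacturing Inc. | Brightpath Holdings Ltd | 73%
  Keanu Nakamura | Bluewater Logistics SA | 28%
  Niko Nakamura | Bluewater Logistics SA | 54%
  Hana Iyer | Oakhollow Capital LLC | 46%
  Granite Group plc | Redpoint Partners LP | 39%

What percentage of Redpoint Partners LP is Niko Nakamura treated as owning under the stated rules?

By spousal attribution (R1), Niko Nakamura is treated as also owning Keanu Nakamura's interest in Bluewater Logistics SA, giving 54% + 28% = 82%.
By spousal attribution (R1), Niko Nakamura is treated as owning Keanu Nakamura's 24% interest in Oakhollow Capital LLC.
Chain via Bluewater Logistics SA → Granite Group plc (R3): 82% × 21% × 39% = 6.7158% of Redpoint Partners LP.
Chain via Oakhollow Capital LLC → Clearview Manufacturing Inc. (R3): 24% × 45% × 49% = 5.292% of Redpoint Partners LP.
Aggregating (R2): 6.7158% + 5.292% = 12.0078%.

12.0078%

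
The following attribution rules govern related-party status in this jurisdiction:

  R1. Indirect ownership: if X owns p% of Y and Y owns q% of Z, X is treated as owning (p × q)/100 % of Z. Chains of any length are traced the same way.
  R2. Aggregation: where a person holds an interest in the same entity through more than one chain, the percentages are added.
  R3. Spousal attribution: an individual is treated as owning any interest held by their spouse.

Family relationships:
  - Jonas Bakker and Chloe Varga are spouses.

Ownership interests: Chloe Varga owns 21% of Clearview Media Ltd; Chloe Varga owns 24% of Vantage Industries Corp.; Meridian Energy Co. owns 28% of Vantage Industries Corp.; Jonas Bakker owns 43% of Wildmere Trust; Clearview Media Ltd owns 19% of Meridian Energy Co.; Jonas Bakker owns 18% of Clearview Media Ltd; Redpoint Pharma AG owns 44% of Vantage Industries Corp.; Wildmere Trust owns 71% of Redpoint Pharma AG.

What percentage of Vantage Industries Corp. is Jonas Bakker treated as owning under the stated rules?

By spousal attribution (R3), Jonas Bakker is treated as also owning Chloe Varga's interest in Clearview Media Ltd, giving 18% + 21% = 39%.
By spousal attribution (R3), Jonas Bakker is treated as owning Chloe Varga's 24% interest in Vantage Industries Corp.
Chain via Clearview Media Ltd → Meridian Energy Co. (R1): 39% × 19% × 28% = 2.0748% of Vantage Industries Corp.
Chain via Wildmere Trust → Redpoint Pharma AG (R1): 43% × 71% × 44% = 13.4332% of Vantage Industries Corp.
Direct interest in Vantage Industries Corp: 24%.
Aggregating (R2): 2.0748% + 13.4332% + 24% = 39.508%.

39.508%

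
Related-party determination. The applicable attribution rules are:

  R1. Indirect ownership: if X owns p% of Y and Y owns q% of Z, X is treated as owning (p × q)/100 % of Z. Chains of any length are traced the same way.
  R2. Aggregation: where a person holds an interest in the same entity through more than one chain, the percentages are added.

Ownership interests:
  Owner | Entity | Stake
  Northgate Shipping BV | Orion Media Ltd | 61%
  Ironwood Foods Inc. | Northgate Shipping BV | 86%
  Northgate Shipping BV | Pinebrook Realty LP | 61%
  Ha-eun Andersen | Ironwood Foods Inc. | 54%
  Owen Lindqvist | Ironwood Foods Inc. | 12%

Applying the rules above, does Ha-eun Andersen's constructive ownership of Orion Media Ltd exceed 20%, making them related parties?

Yes

Chain via Ironwood Foods Inc. → Northgate Shipping BV (R1): 54% × 86% × 61% = 28.3284% of Orion Media Ltd.
28.3284% exceeds the 20% threshold, so Ha-eun is a related party to Orion Media Ltd.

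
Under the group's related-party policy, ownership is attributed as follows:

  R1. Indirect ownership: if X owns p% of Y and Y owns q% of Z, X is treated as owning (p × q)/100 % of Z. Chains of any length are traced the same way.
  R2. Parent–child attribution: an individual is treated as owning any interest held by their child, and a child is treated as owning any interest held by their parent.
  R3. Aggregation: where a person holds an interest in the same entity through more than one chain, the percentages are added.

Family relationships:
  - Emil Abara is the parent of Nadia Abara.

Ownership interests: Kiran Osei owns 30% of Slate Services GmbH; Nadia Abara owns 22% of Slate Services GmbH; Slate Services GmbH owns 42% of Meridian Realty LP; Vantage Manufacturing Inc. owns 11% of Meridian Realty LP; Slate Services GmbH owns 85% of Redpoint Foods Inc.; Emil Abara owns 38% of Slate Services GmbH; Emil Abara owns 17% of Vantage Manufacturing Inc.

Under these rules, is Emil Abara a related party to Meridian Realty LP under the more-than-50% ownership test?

By parent–child attribution (R2), Emil Abara is treated as also owning Nadia Abara's interest in Slate Services GmbH, giving 38% + 22% = 60%.
Chain via Slate Services GmbH (R1): 60% × 42% = 25.2% of Meridian Realty LP.
Chain via Vantage Manufacturing Inc. (R1): 17% × 11% = 1.87% of Meridian Realty LP.
Aggregating (R3): 25.2% + 1.87% = 27.07%.
27.07% does not exceed the 50% threshold, so Emil is not a related party to Meridian Realty LP.

No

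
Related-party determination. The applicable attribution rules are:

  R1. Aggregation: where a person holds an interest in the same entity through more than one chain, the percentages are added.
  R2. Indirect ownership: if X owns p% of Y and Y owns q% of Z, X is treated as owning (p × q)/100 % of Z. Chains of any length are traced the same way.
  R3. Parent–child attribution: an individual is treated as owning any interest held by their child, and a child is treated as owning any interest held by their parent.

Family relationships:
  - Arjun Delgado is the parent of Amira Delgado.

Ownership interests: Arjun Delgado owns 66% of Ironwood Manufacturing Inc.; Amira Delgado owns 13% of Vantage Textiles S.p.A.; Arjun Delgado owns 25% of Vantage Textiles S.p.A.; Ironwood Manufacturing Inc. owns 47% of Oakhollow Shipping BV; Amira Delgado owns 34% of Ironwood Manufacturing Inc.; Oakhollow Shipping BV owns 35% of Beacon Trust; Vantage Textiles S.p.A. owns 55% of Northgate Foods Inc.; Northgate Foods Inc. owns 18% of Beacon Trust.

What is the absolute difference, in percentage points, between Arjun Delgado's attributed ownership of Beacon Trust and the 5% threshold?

By parent–child attribution (R3), Arjun Delgado is treated as also owning Amira Delgado's interest in Vantage Textiles S.p.A, giving 25% + 13% = 38%.
By parent–child attribution (R3), Arjun Delgado is treated as also owning Amira Delgado's interest in Ironwood Manufacturing Inc, giving 66% + 34% = 100%.
Chain via Vantage Textiles S.p.A. → Northgate Foods Inc. (R2): 38% × 55% × 18% = 3.762% of Beacon Trust.
Chain via Ironwood Manufacturing Inc. → Oakhollow Shipping BV (R2): 100% × 47% × 35% = 16.45% of Beacon Trust.
Aggregating (R1): 3.762% + 16.45% = 20.212%.
20.212% exceeds the 5% threshold by 15.212 percentage points.

15.212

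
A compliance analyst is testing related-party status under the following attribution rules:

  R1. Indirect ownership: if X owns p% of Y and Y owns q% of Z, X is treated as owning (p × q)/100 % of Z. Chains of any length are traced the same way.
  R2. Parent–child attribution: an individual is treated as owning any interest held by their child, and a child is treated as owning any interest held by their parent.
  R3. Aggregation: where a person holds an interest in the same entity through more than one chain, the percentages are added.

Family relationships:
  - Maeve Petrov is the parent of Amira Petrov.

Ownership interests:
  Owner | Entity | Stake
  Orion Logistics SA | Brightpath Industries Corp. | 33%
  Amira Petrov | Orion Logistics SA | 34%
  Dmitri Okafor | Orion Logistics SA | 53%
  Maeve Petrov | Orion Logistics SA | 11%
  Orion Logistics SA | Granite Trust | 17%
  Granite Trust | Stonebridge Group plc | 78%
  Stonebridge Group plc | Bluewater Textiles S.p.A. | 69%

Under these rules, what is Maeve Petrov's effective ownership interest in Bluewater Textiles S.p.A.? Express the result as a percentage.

By parent–child attribution (R2), Maeve Petrov is treated as also owning Amira Petrov's interest in Orion Logistics SA, giving 11% + 34% = 45%.
Chain via Orion Logistics SA → Granite Trust → Stonebridge Group plc (R1): 45% × 17% × 78% × 69% = 4.11723% of Bluewater Textiles S.p.A.

4.11723%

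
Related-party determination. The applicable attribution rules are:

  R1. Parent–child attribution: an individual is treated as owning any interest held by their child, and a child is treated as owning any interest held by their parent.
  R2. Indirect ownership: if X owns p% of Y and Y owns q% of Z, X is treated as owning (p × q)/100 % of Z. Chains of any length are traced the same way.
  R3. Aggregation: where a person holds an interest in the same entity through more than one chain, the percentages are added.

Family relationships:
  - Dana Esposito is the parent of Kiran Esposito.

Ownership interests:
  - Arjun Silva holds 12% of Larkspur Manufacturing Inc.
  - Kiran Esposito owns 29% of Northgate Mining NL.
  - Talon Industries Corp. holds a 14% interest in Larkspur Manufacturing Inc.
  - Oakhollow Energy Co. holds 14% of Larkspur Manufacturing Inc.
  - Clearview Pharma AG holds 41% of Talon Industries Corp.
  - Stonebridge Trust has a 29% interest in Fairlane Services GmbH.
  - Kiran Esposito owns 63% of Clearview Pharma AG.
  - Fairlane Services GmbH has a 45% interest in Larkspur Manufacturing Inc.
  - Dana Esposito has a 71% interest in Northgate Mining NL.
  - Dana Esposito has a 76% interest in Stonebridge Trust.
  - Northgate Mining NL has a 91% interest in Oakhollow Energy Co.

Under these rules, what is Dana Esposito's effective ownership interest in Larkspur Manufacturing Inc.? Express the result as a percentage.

26.2742%

By parent–child attribution (R1), Dana Esposito is treated as also owning Kiran Esposito's interest in Northgate Mining NL, giving 71% + 29% = 100%.
By parent–child attribution (R1), Dana Esposito is treated as owning Kiran Esposito's 63% interest in Clearview Pharma AG.
Chain via Stonebridge Trust → Fairlane Services GmbH (R2): 76% × 29% × 45% = 9.918% of Larkspur Manufacturing Inc.
Chain via Northgate Mining NL → Oakhollow Energy Co. (R2): 100% × 91% × 14% = 12.74% of Larkspur Manufacturing Inc.
Chain via Clearview Pharma AG → Talon Industries Corp. (R2): 63% × 41% × 14% = 3.6162% of Larkspur Manufacturing Inc.
Aggregating (R3): 9.918% + 12.74% + 3.6162% = 26.2742%.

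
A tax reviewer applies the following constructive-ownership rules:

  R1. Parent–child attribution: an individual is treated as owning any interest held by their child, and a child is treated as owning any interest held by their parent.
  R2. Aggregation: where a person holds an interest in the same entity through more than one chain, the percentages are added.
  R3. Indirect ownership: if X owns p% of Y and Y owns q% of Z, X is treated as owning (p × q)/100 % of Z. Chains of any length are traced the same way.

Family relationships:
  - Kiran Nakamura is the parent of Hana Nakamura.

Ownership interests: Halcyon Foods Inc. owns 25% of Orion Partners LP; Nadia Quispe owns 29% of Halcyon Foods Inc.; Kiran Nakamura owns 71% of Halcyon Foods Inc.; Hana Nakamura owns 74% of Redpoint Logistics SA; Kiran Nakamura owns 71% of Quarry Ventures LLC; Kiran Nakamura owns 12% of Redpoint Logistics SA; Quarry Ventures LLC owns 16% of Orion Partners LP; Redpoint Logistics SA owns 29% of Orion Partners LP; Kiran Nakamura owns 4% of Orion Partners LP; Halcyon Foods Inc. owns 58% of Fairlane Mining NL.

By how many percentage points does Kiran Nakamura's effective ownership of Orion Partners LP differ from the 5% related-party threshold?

53.05

By parent–child attribution (R1), Kiran Nakamura is treated as also owning Hana Nakamura's interest in Redpoint Logistics SA, giving 12% + 74% = 86%.
Chain via Redpoint Logistics SA (R3): 86% × 29% = 24.94% of Orion Partners LP.
Chain via Halcyon Foods Inc. (R3): 71% × 25% = 17.75% of Orion Partners LP.
Chain via Quarry Ventures LLC (R3): 71% × 16% = 11.36% of Orion Partners LP.
Direct interest in Orion Partners LP: 4%.
Aggregating (R2): 24.94% + 17.75% + 11.36% + 4% = 58.05%.
58.05% exceeds the 5% threshold by 53.05 percentage points.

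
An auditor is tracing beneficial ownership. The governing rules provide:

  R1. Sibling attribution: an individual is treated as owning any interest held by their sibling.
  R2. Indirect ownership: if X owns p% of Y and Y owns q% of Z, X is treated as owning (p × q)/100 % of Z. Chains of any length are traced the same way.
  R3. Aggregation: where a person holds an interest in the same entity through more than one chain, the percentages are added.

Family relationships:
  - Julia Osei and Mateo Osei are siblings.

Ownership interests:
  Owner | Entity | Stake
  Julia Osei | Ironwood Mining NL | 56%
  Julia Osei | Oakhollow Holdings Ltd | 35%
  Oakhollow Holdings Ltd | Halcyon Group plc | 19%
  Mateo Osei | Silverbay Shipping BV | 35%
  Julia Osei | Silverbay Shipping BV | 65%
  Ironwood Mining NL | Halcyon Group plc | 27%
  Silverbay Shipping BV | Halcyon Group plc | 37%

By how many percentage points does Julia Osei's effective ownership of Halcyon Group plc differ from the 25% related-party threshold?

By sibling attribution (R1), Julia Osei is treated as also owning Mateo Osei's interest in Silverbay Shipping BV, giving 65% + 35% = 100%.
Chain via Oakhollow Holdings Ltd (R2): 35% × 19% = 6.65% of Halcyon Group plc.
Chain via Ironwood Mining NL (R2): 56% × 27% = 15.12% of Halcyon Group plc.
Chain via Silverbay Shipping BV (R2): 100% × 37% = 37% of Halcyon Group plc.
Aggregating (R3): 6.65% + 15.12% + 37% = 58.77%.
58.77% exceeds the 25% threshold by 33.77 percentage points.

33.77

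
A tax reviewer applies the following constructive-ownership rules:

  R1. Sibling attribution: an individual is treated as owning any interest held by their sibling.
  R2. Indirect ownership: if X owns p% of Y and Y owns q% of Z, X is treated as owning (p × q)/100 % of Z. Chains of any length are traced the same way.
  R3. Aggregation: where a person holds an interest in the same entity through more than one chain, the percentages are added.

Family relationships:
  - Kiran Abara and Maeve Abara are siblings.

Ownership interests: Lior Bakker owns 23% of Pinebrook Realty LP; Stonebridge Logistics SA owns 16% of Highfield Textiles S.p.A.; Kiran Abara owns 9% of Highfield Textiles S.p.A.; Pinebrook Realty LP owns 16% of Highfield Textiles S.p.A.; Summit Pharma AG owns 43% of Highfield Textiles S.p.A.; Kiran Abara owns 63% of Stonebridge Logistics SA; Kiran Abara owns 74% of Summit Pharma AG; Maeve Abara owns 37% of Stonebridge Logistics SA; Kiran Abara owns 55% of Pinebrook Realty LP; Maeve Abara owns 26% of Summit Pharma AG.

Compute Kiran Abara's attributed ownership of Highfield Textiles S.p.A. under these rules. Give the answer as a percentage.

By sibling attribution (R1), Kiran Abara is treated as also owning Maeve Abara's interest in Summit Pharma AG, giving 74% + 26% = 100%.
By sibling attribution (R1), Kiran Abara is treated as also owning Maeve Abara's interest in Stonebridge Logistics SA, giving 63% + 37% = 100%.
Chain via Summit Pharma AG (R2): 100% × 43% = 43% of Highfield Textiles S.p.A.
Chain via Pinebrook Realty LP (R2): 55% × 16% = 8.8% of Highfield Textiles S.p.A.
Chain via Stonebridge Logistics SA (R2): 100% × 16% = 16% of Highfield Textiles S.p.A.
Direct interest in Highfield Textiles S.p.A: 9%.
Aggregating (R3): 43% + 8.8% + 16% + 9% = 76.8%.

76.8%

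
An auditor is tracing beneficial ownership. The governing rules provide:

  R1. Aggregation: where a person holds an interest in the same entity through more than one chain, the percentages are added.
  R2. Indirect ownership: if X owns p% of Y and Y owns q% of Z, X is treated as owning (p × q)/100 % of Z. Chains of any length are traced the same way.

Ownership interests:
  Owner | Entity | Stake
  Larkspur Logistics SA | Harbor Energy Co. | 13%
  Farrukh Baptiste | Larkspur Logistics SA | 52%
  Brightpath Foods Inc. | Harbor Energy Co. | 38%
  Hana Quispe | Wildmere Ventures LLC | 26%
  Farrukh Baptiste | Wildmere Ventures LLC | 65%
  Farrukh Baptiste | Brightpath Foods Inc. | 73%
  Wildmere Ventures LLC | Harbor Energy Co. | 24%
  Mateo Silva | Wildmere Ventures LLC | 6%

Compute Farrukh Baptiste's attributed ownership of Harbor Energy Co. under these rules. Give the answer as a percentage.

50.1%

Chain via Larkspur Logistics SA (R2): 52% × 13% = 6.76% of Harbor Energy Co.
Chain via Brightpath Foods Inc. (R2): 73% × 38% = 27.74% of Harbor Energy Co.
Chain via Wildmere Ventures LLC (R2): 65% × 24% = 15.6% of Harbor Energy Co.
Aggregating (R1): 6.76% + 27.74% + 15.6% = 50.1%.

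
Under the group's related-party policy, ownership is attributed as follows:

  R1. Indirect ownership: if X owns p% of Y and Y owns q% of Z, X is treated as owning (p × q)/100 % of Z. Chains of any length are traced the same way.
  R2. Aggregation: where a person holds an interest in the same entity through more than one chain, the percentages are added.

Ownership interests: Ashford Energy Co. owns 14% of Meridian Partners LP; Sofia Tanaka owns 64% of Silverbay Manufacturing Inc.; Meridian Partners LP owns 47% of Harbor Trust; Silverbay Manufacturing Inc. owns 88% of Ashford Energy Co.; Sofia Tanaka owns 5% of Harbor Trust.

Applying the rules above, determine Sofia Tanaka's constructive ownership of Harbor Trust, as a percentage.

8.705856%

Chain via Silverbay Manufacturing Inc. → Ashford Energy Co. → Meridian Partners LP (R1): 64% × 88% × 14% × 47% = 3.705856% of Harbor Trust.
Direct interest in Harbor Trust: 5%.
Aggregating (R2): 3.705856% + 5% = 8.705856%.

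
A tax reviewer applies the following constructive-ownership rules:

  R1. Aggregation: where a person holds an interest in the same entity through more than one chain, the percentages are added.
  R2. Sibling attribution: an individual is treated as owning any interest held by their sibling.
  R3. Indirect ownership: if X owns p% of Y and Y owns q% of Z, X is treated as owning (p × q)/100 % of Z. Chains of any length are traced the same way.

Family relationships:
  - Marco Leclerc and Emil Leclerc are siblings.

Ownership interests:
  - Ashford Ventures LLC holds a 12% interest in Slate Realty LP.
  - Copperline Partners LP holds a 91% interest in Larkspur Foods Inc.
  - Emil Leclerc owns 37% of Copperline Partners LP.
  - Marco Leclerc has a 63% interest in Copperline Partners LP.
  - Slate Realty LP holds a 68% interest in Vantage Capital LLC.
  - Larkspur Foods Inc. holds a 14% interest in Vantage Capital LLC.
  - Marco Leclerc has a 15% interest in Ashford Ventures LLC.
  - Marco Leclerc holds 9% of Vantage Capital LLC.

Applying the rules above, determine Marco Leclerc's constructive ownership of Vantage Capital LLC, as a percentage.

By sibling attribution (R2), Marco Leclerc is treated as also owning Emil Leclerc's interest in Copperline Partners LP, giving 63% + 37% = 100%.
Chain via Ashford Ventures LLC → Slate Realty LP (R3): 15% × 12% × 68% = 1.224% of Vantage Capital LLC.
Chain via Copperline Partners LP → Larkspur Foods Inc. (R3): 100% × 91% × 14% = 12.74% of Vantage Capital LLC.
Direct interest in Vantage Capital LLC: 9%.
Aggregating (R1): 1.224% + 12.74% + 9% = 22.964%.

22.964%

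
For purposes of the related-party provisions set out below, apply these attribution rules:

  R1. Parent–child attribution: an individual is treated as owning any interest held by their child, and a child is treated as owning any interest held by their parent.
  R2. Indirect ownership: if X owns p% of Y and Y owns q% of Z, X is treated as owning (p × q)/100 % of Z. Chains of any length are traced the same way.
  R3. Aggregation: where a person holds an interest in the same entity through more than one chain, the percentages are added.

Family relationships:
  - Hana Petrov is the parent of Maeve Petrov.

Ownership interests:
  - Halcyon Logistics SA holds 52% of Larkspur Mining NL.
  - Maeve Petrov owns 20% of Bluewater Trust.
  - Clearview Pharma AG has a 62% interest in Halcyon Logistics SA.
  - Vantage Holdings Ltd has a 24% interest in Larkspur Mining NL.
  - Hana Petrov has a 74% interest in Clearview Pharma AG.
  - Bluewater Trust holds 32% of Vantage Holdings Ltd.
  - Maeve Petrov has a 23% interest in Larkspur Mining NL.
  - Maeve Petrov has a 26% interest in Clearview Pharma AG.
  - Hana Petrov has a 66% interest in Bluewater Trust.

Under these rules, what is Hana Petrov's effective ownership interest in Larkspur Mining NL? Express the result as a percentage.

61.8448%

By parent–child attribution (R1), Hana Petrov is treated as also owning Maeve Petrov's interest in Clearview Pharma AG, giving 74% + 26% = 100%.
By parent–child attribution (R1), Hana Petrov is treated as also owning Maeve Petrov's interest in Bluewater Trust, giving 66% + 20% = 86%.
By parent–child attribution (R1), Hana Petrov is treated as owning Maeve Petrov's 23% interest in Larkspur Mining NL.
Chain via Clearview Pharma AG → Halcyon Logistics SA (R2): 100% × 62% × 52% = 32.24% of Larkspur Mining NL.
Chain via Bluewater Trust → Vantage Holdings Ltd (R2): 86% × 32% × 24% = 6.6048% of Larkspur Mining NL.
Direct interest in Larkspur Mining NL: 23%.
Aggregating (R3): 32.24% + 6.6048% + 23% = 61.8448%.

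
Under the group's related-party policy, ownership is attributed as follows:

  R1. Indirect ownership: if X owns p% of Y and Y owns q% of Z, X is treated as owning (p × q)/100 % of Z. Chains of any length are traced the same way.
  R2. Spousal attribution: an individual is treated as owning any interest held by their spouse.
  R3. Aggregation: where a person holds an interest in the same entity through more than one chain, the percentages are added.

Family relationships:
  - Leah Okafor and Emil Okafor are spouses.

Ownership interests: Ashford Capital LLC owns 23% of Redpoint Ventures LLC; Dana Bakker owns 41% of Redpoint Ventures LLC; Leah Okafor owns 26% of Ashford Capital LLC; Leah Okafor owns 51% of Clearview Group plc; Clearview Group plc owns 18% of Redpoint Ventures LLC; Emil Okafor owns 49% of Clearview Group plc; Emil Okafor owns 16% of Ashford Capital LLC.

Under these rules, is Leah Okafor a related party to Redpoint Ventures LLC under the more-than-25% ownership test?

Yes

By spousal attribution (R2), Leah Okafor is treated as also owning Emil Okafor's interest in Clearview Group plc, giving 51% + 49% = 100%.
By spousal attribution (R2), Leah Okafor is treated as also owning Emil Okafor's interest in Ashford Capital LLC, giving 26% + 16% = 42%.
Chain via Clearview Group plc (R1): 100% × 18% = 18% of Redpoint Ventures LLC.
Chain via Ashford Capital LLC (R1): 42% × 23% = 9.66% of Redpoint Ventures LLC.
Aggregating (R3): 18% + 9.66% = 27.66%.
27.66% exceeds the 25% threshold, so Leah is a related party to Redpoint Ventures LLC.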